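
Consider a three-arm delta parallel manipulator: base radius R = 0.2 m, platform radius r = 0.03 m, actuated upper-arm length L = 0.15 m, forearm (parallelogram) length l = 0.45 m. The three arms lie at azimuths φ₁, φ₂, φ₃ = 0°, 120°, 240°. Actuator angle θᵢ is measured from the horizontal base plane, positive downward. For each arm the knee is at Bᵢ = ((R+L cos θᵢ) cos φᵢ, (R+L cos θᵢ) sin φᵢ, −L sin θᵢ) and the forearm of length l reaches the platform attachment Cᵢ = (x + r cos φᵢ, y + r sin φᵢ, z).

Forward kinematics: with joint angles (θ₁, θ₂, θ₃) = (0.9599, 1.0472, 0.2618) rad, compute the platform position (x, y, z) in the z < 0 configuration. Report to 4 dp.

(-0.0452, -0.1040, -0.4406)

φ1=0.0°: virtual centre (0.2560, 0.0000, -0.1229), radius l
φ2=120.0°: virtual centre (-0.1225, 0.2122, -0.1299), radius l
φ3=240.0°: virtual centre (-0.1574, -0.2727, -0.0388), radius l
subtract pairs → two planes through P
linear system: -0.7571x+0.4244y = -0.0038−-0.0141z; -0.8270x+-0.5454y = 0.0200−0.1681z
Cramer: x(z) = -0.0084+0.0833z;  y(z) = -0.0239+0.1818z
quadratic in z: (1.0400)z²+(0.1930)z+(-0.1169)=0, √Δ=0.7235 → z ∈ {-0.4406, 0.2551}; z = -0.4406 (taking z<0)
x = -0.0452, y = -0.1040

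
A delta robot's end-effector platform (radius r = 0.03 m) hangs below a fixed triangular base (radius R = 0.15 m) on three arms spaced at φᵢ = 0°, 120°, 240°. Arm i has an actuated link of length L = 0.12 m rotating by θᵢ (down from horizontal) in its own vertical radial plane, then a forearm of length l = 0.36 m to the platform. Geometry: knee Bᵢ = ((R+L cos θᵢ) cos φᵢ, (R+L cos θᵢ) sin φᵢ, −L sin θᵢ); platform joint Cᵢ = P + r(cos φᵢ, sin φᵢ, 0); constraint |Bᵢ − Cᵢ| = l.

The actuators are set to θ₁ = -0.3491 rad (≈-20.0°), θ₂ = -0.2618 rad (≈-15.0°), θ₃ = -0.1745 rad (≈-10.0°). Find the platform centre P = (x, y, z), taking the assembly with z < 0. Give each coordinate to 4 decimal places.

(0.0089, 0.0053, -0.2408)

arm 1 at φ=0.0°: e+L cos θ1 = 0.2328;  centre 1 = (0.2328, 0.0000, 0.0410)
centre 2 = (0.2359·cos120.0°, 0.2359·sin120.0°, 0.0311) = (-0.1180, 0.2043, 0.0311)
φ3=240.0°: virtual centre (-0.1191, -0.2063, 0.0208), radius l
subtract pairs → two planes through P
[-0.7014 0.4086 -0.0200]·P = 0.0008;  [-0.7037 -0.4125 -0.0404]·P = 0.0013
Cramer: x(z) = -0.0015-0.0429z;  y(z) = -0.0007-0.0248z
into |P−centre ₁|² = l²: 1.0025z² + -0.0620z + -0.0731 = 0;  Δ = 0.2968;  z = -0.2408 or 0.3026 → z<0 root = -0.2408
x = 0.0089, y = 0.0053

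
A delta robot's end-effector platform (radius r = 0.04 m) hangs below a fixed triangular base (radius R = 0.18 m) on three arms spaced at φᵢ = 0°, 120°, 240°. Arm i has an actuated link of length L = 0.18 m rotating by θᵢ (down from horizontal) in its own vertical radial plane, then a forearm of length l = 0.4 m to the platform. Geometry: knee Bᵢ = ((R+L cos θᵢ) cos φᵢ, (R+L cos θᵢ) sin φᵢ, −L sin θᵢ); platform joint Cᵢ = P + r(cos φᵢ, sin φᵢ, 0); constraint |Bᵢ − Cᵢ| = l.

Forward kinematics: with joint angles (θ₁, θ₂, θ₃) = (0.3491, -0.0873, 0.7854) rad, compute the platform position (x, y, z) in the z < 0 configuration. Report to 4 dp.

(0.0060, 0.0998, -0.3026)

φ1=0.0°: virtual centre (0.3091, 0.0000, -0.0616), radius l
arm 2 at φ=120.0°: (R−r)+L cos θ2 = 0.3193;  S2 = (-0.1597, 0.2765, 0.0157)
S3 = (0.2673·cos240.0°, 0.2673·sin240.0°, -0.1273) = (-0.1336, -0.2315, -0.1273)
eliminate P² terms by subtracting sphere 1 from 2 and 3
[-0.9376 0.5531 0.1545]·P = 0.0028;  [-0.8856 -0.4629 -0.1314]·P = -0.0117
Cramer: x(z) = 0.0056-0.0012z;  y(z) = 0.0146-0.2815z
quadratic in z: (1.0792)z²+(0.1157)z+(-0.0639)=0, √Δ=0.5376 → z ∈ {-0.3026, 0.1955}; z = -0.3026 (taking z<0)
x = 0.0060, y = 0.0998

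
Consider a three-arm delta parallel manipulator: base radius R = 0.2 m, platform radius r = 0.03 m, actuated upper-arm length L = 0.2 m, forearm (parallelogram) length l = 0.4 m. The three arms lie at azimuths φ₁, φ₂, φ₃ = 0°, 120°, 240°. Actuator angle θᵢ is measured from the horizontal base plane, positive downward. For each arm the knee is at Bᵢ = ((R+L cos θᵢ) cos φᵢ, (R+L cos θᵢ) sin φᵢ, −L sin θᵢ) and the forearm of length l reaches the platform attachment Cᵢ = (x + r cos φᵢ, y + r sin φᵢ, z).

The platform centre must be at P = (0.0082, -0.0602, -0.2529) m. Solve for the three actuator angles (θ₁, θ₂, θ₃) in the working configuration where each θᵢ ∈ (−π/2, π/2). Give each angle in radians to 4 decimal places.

φ1=0.0° → target in arm frame (0.0082, -0.0602)
  e−x'=0.1618;  (l²−L²−(e−x')²−y'²−z²)/2L = 0.0656
  γ=atan2(-0.2529,0.1618)=-1.0016;  ψ=arccos(0.2185)=1.3505;  θ1=γ+ψ≈0.3489
φ2=120.0° → target in arm frame (-0.0562, 0.0230)
  e−x'=0.2262;  (l²−L²−(e−x')²−y'²−z²)/2L = 0.0108
  θ2 = atan2(B,A) + arccos(C/0.3393) = 0.6979
φ3=240.0° → target in arm frame (0.0480, 0.0372)
  A cos θ + B sin θ = C:  0.1220·cos θ + -0.2529·sin θ = 0.0995
  θ3 = atan2(B,A) + arccos(C/0.2808) = 0.0873

θ₁ = 0.3489, θ₂ = 0.6979, θ₃ = 0.0873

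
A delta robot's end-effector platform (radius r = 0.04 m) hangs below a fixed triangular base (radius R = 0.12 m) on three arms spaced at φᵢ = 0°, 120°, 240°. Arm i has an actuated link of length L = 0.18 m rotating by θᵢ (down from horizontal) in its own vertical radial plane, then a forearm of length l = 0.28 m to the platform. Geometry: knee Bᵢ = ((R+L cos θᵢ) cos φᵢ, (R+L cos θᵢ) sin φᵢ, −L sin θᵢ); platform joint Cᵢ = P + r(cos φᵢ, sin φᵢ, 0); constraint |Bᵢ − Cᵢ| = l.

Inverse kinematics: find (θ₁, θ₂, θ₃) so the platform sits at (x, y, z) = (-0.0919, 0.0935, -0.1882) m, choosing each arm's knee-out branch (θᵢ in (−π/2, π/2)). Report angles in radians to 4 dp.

θ₁ = 1.0469, θ₂ = -0.3491, θ₃ = 0.7852

φ1=0.0° → target in arm frame (-0.0919, 0.0935)
  e−x'=0.1719;  (l²−L²−(e−x')²−y'²−z²)/2L = -0.0770
  γ=atan2(-0.1882,0.1719)=-0.8306;  ψ=arccos(-0.3020)=1.8776;  θ1=γ+ψ≈1.0469
rotate P by −φ2: (0.1269, 0.0328, -0.1882)
  e−x'=-0.0469;  (l²−L²−(e−x')²−y'²−z²)/2L = 0.0203
  θ2 = atan2(B,A) + arccos(C/0.1940) = -0.3491
rotate P by −φ3: (-0.0350, -0.1263, -0.1882)
  A=0.1150, B=-0.1882, C=(l²−L²−A²−y'²−z²)/(2L)=-0.0517
  √(A²+B²)=0.2206;  θ3 = -1.0222+1.8074 ≈ 0.7852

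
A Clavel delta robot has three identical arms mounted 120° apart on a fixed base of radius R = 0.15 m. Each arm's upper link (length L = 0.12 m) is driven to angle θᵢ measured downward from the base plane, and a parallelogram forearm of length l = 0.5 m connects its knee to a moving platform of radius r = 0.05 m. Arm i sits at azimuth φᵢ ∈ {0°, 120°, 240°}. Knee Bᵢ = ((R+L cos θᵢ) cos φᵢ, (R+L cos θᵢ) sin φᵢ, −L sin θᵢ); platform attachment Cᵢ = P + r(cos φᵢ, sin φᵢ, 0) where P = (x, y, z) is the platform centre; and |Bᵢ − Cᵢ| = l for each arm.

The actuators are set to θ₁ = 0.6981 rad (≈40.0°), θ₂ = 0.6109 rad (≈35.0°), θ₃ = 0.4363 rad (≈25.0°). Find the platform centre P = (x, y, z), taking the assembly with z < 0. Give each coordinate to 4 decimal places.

(-0.0344, -0.0293, -0.5220)

φ1=0.0°: virtual centre (0.1919, 0.0000, -0.0771), radius l
arm 2 at φ=120.0°: ρ2 = 0.1983;  S2 = (-0.0991, 0.1717, -0.0688)
S3 = (0.2088·cos240.0°, 0.2088·sin240.0°, -0.0507) = (-0.1044, -0.1808, -0.0507)
eliminate P² terms by subtracting sphere 1 from 2 and 3
linear system: -0.5822x+0.3435y = 0.0013−0.0166z; -0.5926x+-0.3616y = 0.0034−0.0528z
det = 0.4140;  x = -0.0039+0.0583z,  y = -0.0029+0.0505z
quadratic in z: (1.0060)z²+(0.1311)z+(-0.2057)=0, √Δ=0.9192 → z ∈ {-0.5220, 0.3917}; z = -0.5220 (taking z<0)
x = -0.0344, y = -0.0293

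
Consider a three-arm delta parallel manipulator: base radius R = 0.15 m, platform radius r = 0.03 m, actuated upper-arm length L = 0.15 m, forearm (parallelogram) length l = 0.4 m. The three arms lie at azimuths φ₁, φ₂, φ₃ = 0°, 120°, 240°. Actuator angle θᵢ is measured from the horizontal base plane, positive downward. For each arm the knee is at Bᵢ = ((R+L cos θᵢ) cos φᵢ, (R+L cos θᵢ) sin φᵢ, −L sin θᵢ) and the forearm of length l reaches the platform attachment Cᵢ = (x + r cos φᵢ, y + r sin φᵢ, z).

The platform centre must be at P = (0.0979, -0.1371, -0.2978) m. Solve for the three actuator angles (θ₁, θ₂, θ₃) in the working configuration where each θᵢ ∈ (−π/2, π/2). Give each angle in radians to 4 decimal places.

θ₁ = -0.2618, θ₂ = 1.0471, θ₃ = -0.0871

arm 1 (φ=0.0°): x'=0.0979, y'=-0.1371
  e−x'=0.0221;  (l²−L²−(e−x')²−y'²−z²)/2L = 0.0984
  θ1 = atan2(B,A) + arccos(C/0.2986) = -0.2618
φ2=120.0° → target in arm frame (-0.1677, -0.0162)
  A=0.2877, B=-0.2978, C=(l²−L²−A²−y'²−z²)/(2L)=-0.1140
  √(A²+B²)=0.4141;  θ2 = -0.8027+1.8498 ≈ 1.0471
φ3=240.0° → target in arm frame (0.0698, 0.1533)
  e−x'=0.0502;  (l²−L²−(e−x')²−y'²−z²)/2L = 0.0759
  θ3 = atan2(B,A) + arccos(C/0.3020) = -0.0871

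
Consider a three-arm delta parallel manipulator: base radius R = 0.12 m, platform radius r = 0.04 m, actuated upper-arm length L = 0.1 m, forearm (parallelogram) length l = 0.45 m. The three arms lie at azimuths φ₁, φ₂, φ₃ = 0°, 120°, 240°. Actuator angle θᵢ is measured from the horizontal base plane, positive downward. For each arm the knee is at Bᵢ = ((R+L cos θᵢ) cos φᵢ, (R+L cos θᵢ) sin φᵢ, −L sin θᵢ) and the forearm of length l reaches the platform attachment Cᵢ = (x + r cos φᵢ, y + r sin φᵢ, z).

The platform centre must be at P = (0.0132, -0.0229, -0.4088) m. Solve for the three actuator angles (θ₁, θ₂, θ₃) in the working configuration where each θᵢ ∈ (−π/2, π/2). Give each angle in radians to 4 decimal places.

arm 1 (φ=0.0°): x'=0.0132, y'=-0.0229
  A cos θ + B sin θ = C:  0.0668·cos θ + -0.4088·sin θ = 0.1020
  θ1 = atan2(B,A) + arccos(C/0.4142) = -0.0868
φ2=120.0° → target in arm frame (-0.0264, 0.0000)
  e−x'=0.1064;  (l²−L²−(e−x')²−y'²−z²)/2L = 0.0703
  θ2 = atan2(B,A) + arccos(C/0.4224) = 0.0876
rotate P by −φ3: (0.0132, 0.0229, -0.4088)
  e−x'=0.0668;  (l²−L²−(e−x')²−y'²−z²)/2L = 0.1020
  γ=atan2(-0.4088,0.0668)=-1.4089;  ψ=arccos(0.2463)=1.3220;  θ3=γ+ψ≈-0.0869

θ₁ = -0.0868, θ₂ = 0.0876, θ₃ = -0.0869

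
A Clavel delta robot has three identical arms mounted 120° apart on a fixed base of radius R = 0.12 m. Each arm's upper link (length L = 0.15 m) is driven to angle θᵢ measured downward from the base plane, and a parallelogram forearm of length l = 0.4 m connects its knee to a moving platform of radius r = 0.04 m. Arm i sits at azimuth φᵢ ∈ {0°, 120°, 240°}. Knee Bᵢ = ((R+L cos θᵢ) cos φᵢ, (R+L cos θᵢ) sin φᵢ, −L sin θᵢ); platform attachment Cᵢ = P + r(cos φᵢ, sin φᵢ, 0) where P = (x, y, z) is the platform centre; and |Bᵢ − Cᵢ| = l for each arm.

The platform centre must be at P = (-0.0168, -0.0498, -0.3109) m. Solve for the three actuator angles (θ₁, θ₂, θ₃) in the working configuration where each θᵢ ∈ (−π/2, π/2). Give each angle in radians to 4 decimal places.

arm 1 (φ=0.0°): x'=-0.0168, y'=-0.0498
  A cos θ + B sin θ = C:  0.0968·cos θ + -0.3109·sin θ = 0.0966
  √(A²+B²)=0.3256;  θ1 = -1.2690+1.2695 ≈ 0.0005
φ2=120.0° → target in arm frame (-0.0347, 0.0394)
  e−x'=0.1147;  (l²−L²−(e−x')²−y'²−z²)/2L = 0.0871
  γ=atan2(-0.3109,0.1147)=-1.2173;  ψ=arccos(0.2628)=1.3049;  θ2=γ+ψ≈0.0876
arm 3 (φ=240.0°): x'=0.0515, y'=0.0104
  A=0.0285, B=-0.3109, C=(l²−L²−A²−y'²−z²)/(2L)=0.1331
  γ=atan2(-0.3109,0.0285)=-1.4795;  ψ=arccos(0.4263)=1.1304;  θ3=γ+ψ≈-0.3490

θ₁ = 0.0005, θ₂ = 0.0876, θ₃ = -0.3490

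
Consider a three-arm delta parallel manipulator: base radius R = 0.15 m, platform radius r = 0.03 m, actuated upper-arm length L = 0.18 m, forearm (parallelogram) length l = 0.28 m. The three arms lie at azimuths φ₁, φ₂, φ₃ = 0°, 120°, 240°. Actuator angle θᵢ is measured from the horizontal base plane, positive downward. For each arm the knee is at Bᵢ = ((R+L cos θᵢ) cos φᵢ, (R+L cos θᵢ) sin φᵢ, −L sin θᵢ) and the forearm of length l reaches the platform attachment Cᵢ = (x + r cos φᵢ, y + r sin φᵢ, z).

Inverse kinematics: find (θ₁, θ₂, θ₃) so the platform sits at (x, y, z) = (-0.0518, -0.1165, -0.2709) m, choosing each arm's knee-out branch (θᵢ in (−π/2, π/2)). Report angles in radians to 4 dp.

rotate P by −φ1: (-0.0518, -0.1165, -0.2709)
  e−x'=0.1718;  (l²−L²−(e−x')²−y'²−z²)/2L = -0.1958
  √(A²+B²)=0.3208;  θ1 = -1.0056+2.2272 ≈ 1.2216
rotate P by −φ2: (-0.0750, 0.1031, -0.2709)
  e−x'=0.1950;  (l²−L²−(e−x')²−y'²−z²)/2L = -0.2112
  γ=atan2(-0.2709,0.1950)=-0.9469;  ψ=arccos(-0.6328)=2.2560;  θ2=γ+ψ≈1.3091
arm 3 (φ=240.0°): x'=0.1268, y'=0.0134
  e−x'=-0.0068;  (l²−L²−(e−x')²−y'²−z²)/2L = -0.0767
  γ=atan2(-0.2709,-0.0068)=-1.5959;  ψ=arccos(-0.2830)=1.8578;  θ3=γ+ψ≈0.2619

θ₁ = 1.2216, θ₂ = 1.3091, θ₃ = 0.2619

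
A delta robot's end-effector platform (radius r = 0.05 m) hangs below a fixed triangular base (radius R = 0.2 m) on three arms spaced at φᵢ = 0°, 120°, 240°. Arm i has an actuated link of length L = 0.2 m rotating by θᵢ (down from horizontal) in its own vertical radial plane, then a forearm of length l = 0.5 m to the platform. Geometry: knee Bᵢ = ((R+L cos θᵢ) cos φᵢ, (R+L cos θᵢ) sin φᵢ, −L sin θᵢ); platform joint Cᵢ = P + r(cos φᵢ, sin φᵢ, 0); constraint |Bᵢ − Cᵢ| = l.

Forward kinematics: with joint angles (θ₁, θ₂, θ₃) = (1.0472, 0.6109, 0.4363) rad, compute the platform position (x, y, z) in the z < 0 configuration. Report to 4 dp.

(-0.1173, -0.0305, -0.5110)

S1 = (0.2500·cos0.0°, 0.2500·sin0.0°, -0.1732) = (0.2500, 0.0000, -0.1732)
S2 = (0.3138·cos120.0°, 0.3138·sin120.0°, -0.1147) = (-0.1569, 0.2718, -0.1147)
S3 = (0.3313·cos240.0°, 0.3313·sin240.0°, -0.0845) = (-0.1656, -0.2869, -0.0845)
eliminate P² terms by subtracting sphere 1 from 2 and 3
linear system: -0.8138x+0.5436y = 0.0191−0.1170z; -0.8313x+-0.5738y = 0.0244−0.1774z
Cramer: x(z) = -0.0264+0.1780z;  y(z) = -0.0043+0.0513z
quadratic in z: (1.0343)z²+(0.2476)z+(-0.1436)=0, √Δ=0.8096 → z ∈ {-0.5110, 0.2717}; z = -0.5110 (taking z<0)
x = -0.1173, y = -0.0305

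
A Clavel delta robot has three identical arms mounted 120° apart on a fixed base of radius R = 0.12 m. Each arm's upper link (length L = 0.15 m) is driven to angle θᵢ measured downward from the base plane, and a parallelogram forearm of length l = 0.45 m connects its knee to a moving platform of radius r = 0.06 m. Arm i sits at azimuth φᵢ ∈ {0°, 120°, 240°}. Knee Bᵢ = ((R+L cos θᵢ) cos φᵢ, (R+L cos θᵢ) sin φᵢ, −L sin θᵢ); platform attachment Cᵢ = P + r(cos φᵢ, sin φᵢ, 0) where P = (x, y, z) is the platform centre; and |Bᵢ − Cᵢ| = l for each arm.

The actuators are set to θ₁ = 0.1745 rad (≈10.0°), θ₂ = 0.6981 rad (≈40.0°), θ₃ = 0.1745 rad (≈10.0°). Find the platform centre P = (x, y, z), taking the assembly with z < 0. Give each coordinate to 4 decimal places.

(0.0589, -0.1019, -0.4383)

φ1=0.0°: virtual centre (0.2077, 0.0000, -0.0260), radius l
arm 2 at φ=120.0°: (R−r)+L cos θ2 = 0.1749;  centre 2 = (-0.0875, 0.1515, -0.0964)
centre 3 = (0.2077·cos240.0°, 0.2077·sin240.0°, -0.0260) = (-0.1039, -0.1799, -0.0260)
|centre ₂|²−|centre ₁|² = -0.0039;  |centre ₃|²−|centre ₁|² = 0.0000
[-0.5904 0.3030 -0.1407]·P = -0.0039;  [-0.6232 -0.3598 0.0000]·P = 0.0000
Cramer: x(z) = 0.0035-0.1262z;  y(z) = -0.0061+0.2186z
quadratic in z: (1.0637)z²+(0.1010)z+(-0.1601)=0, √Δ=0.8315 → z ∈ {-0.4383, 0.3434}; z = -0.4383 (taking z<0)
x = 0.0589, y = -0.1019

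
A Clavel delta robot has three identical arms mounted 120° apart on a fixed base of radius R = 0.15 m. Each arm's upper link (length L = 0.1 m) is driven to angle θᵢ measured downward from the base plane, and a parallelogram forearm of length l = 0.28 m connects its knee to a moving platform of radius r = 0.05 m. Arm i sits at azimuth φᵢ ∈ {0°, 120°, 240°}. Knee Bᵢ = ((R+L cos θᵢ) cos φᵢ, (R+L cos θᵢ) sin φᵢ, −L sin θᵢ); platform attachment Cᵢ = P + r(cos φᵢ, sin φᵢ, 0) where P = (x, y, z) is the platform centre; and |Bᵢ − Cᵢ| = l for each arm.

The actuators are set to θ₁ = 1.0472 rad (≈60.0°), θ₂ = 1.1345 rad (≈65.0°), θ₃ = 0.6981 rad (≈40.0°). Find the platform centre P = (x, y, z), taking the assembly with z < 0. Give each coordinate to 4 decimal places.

(-0.0138, -0.0412, -0.3099)

arm 1 at φ=0.0°: (R−r)+L cos θ1 = 0.1500;  O1 = (0.1500, 0.0000, -0.0866)
O2 = (0.1423·cos120.0°, 0.1423·sin120.0°, -0.0906) = (-0.0711, 0.1232, -0.0906)
arm 3 at φ=240.0°: (R−r)+L cos θ3 = 0.1766;  O3 = (-0.0883, -0.1529, -0.0643)
eliminate P² terms by subtracting sphere 1 from 2 and 3
linear system: -0.4423x+0.2464y = -0.0015−-0.0081z; -0.4766x+-0.3059y = 0.0053−0.0447z
Cramer: x(z) = -0.0033+0.0338z;  y(z) = -0.0122+0.0933z
into |P−O₁|² = l²: 1.0099z² + 0.1606z + -0.0472 = 0;  Δ = 0.2166;  z = -0.3099 or 0.1509 → z<0 root = -0.3099
x = -0.0138, y = -0.0412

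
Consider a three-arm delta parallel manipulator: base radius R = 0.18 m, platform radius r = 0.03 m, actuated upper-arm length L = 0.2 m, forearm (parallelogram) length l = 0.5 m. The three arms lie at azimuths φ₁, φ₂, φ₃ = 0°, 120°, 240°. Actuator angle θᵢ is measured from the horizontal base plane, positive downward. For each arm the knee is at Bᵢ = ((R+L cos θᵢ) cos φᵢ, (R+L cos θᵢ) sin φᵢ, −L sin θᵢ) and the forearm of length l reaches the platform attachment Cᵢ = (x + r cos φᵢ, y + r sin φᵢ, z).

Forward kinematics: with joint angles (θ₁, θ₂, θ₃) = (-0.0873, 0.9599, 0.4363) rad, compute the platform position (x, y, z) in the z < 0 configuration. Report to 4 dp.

(0.1425, -0.0943, -0.4280)

φ1=0.0°: virtual centre (0.3492, 0.0000, 0.0174), radius l
arm 2 at φ=120.0°: ρ2 = 0.2647;  S2 = (-0.1324, 0.2293, -0.1638)
S3 = (0.3313·cos240.0°, 0.3313·sin240.0°, -0.0845) = (-0.1656, -0.2869, -0.0845)
subtract pairs → two planes through P
linear system: -0.9632x+0.4585y = -0.0254−-0.3625z; -1.0297x+-0.5738y = -0.0054−-0.2039z
det = 1.0248;  x = 0.0166+-0.2942z,  y = -0.0204+0.1726z
into |P−S₁|² = l²: 1.1164z² + 0.1538z + -0.1386 = 0;  Δ = 0.6427;  z = -0.4280 or 0.2902 → z<0 root = -0.4280
x = 0.1425, y = -0.0943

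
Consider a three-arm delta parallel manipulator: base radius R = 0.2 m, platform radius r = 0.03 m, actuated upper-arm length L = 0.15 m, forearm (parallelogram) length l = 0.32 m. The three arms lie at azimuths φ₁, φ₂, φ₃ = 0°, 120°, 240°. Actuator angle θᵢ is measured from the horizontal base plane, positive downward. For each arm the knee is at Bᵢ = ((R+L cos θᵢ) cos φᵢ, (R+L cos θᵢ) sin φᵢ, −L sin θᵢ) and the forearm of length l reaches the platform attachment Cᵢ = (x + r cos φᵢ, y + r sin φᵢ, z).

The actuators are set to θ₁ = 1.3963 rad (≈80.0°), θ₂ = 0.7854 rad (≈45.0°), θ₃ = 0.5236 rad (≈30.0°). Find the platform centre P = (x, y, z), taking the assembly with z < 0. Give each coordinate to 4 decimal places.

S1 = (0.1960·cos0.0°, 0.1960·sin0.0°, -0.1477) = (0.1960, 0.0000, -0.1477)
arm 2 at φ=120.0°: ρ2 = 0.2761;  S2 = (-0.1380, 0.2391, -0.1061)
arm 3 at φ=240.0°: ρ3 = 0.2999;  S3 = (-0.1500, -0.2597, -0.0750)
eliminate P² terms by subtracting sphere 1 from 2 and 3
linear system: -0.6681x+0.4782y = 0.0272−0.0833z; -0.6920x+-0.5194y = 0.0353−0.1454z
Cramer: x(z) = -0.0458+0.1664z;  y(z) = -0.0070+0.0583z
into |P−S₁|² = l²: 1.0311z² + 0.2141z + -0.0221 = 0;  Δ = 0.1369;  z = -0.2832 or 0.0755 → z<0 root = -0.2832
x = -0.0929, y = -0.0235

(-0.0929, -0.0235, -0.2832)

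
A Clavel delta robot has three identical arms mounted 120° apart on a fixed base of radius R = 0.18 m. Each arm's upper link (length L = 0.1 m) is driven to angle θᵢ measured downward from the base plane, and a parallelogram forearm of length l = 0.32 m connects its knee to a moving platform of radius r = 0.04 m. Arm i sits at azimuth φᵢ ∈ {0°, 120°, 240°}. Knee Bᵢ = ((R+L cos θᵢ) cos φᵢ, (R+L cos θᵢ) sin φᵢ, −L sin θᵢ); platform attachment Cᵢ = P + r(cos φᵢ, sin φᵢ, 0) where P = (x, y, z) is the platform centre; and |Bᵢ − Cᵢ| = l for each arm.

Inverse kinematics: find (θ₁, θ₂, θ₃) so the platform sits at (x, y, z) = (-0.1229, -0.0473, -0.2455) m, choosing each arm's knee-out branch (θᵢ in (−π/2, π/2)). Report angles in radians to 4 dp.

φ1=0.0° → target in arm frame (-0.1229, -0.0473)
  A cos θ + B sin θ = C:  0.2629·cos θ + -0.2455·sin θ = -0.1961
  γ=atan2(-0.2455,0.2629)=-0.7512;  ψ=arccos(-0.5452)=2.1475;  θ1=γ+ψ≈1.3963
arm 2 (φ=120.0°): x'=0.0205, y'=0.1301
  e−x'=0.1195;  (l²−L²−(e−x')²−y'²−z²)/2L = 0.0046
  γ=atan2(-0.2455,0.1195)=-1.1178;  ψ=arccos(0.0169)=1.5539;  θ2=γ+ψ≈0.4361
φ3=240.0° → target in arm frame (0.1024, -0.0828)
  e−x'=0.0376;  (l²−L²−(e−x')²−y'²−z²)/2L = 0.1193
  θ3 = atan2(B,A) + arccos(C/0.2484) = -0.3492

θ₁ = 1.3963, θ₂ = 0.4361, θ₃ = -0.3492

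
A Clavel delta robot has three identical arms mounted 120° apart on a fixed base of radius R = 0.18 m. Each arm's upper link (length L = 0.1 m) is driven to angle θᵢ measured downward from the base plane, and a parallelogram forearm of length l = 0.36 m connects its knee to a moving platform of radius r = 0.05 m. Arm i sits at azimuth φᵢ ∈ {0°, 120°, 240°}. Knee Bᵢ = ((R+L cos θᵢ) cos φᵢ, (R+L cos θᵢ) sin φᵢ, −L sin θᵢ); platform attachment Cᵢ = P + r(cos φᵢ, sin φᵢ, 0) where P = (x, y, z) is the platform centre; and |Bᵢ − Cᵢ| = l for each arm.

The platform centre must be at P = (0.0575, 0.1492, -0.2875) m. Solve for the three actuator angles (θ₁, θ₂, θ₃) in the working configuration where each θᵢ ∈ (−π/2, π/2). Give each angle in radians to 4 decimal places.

φ1=0.0° → target in arm frame (0.0575, 0.1492)
  A=0.0725, B=-0.2875, C=(l²−L²−A²−y'²−z²)/(2L)=0.0471
  θ1 = atan2(B,A) + arccos(C/0.2965) = 0.0874
rotate P by −φ2: (0.1005, -0.1244, -0.2875)
  A cos θ + B sin θ = C:  0.0295·cos θ + -0.2875·sin θ = 0.1030
  γ=atan2(-0.2875,0.0295)=-1.4684;  ψ=arccos(0.3563)=1.2065;  θ2=γ+ψ≈-0.2619
φ3=240.0° → target in arm frame (-0.1580, -0.0248)
  A cos θ + B sin θ = C:  0.2880·cos θ + -0.2875·sin θ = -0.2330
  θ3 = atan2(B,A) + arccos(C/0.4069) = 1.3958

θ₁ = 0.0874, θ₂ = -0.2619, θ₃ = 1.3958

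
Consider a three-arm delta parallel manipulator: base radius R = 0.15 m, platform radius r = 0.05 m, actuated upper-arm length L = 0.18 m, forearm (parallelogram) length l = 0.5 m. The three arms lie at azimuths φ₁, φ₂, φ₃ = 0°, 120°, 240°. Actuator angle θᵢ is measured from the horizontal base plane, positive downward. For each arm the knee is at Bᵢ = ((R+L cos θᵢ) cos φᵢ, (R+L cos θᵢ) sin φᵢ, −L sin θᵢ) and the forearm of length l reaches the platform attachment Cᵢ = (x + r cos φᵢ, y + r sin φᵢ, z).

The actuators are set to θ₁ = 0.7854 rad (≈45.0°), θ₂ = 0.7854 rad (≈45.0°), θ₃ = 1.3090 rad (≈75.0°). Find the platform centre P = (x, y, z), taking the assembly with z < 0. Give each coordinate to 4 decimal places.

arm 1 at φ=0.0°: (R−r)+L cos θ1 = 0.2273;  S1 = (0.2273, 0.0000, -0.1273)
arm 2 at φ=120.0°: (R−r)+L cos θ2 = 0.2273;  S2 = (-0.1136, 0.1968, -0.1273)
φ3=240.0°: virtual centre (-0.0733, -0.1269, -0.1739), radius l
eliminate P² terms by subtracting sphere 1 from 2 and 3
linear system: -0.6818x+0.3937y = 0.0000−0.0000z; -0.6011x+-0.2539y = -0.0161−-0.0932z
Cramer: x(z) = 0.0155-0.0895z;  y(z) = 0.0269-0.1550z
quadratic in z: (1.0321)z²+(0.2841)z+(-0.1882)=0, √Δ=0.9262 → z ∈ {-0.5864, 0.3110}; z = -0.5864 (taking z<0)
x = 0.0680, y = 0.1178

(0.0680, 0.1178, -0.5864)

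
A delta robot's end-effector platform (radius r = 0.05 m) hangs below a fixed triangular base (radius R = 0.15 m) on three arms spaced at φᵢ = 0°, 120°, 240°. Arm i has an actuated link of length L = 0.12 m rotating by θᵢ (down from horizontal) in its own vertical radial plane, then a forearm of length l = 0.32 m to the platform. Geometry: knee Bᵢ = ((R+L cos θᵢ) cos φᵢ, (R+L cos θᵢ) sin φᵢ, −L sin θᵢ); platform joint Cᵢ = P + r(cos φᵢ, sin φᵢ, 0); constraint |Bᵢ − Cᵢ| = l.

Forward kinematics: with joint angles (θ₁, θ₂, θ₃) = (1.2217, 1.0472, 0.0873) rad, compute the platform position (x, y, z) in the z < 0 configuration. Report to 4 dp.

arm 1 at φ=0.0°: (R−r)+L cos θ1 = 0.1410;  centre 1 = (0.1410, 0.0000, -0.1128)
φ2=120.0°: virtual centre (-0.0800, 0.1386, -0.1039), radius l
φ3=240.0°: virtual centre (-0.1098, -0.1901, -0.0105), radius l
eliminate P² terms by subtracting sphere 1 from 2 and 3
[-0.4421 0.2771 0.0177]·P = 0.0038;  [-0.5016 -0.3803 0.2046]·P = 0.0157
det = 0.3071;  x = -0.0189+0.2065z,  y = -0.0164+0.2656z
sphere 1 gives Az²+Bz+C=0 with A=1.1132, B=0.1508, C=-0.0638;  B²−4AC=0.3070;  roots -0.3166, 0.1812;  negative root z = -0.3166
x = -0.0842, y = -0.1005

(-0.0842, -0.1005, -0.3166)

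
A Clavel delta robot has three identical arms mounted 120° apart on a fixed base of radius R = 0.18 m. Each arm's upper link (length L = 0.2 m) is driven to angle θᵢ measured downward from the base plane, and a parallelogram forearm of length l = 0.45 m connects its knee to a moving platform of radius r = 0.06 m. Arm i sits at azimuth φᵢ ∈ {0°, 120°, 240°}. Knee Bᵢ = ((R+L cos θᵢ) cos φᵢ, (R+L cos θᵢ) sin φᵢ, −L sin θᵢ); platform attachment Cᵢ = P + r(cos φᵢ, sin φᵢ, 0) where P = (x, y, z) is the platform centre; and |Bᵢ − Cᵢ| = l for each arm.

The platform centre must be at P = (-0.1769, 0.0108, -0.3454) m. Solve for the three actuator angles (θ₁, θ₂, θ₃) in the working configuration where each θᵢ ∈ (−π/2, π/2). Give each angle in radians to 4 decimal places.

φ1=0.0° → target in arm frame (-0.1769, 0.0108)
  A cos θ + B sin θ = C:  0.2969·cos θ + -0.3454·sin θ = -0.1127
  √(A²+B²)=0.4555;  θ1 = -0.8608+1.8208 ≈ 0.9600
rotate P by −φ2: (0.0978, 0.1478, -0.3454)
  e−x'=0.0222;  (l²−L²−(e−x')²−y'²−z²)/2L = 0.0522
  √(A²+B²)=0.3461;  θ2 = -1.5066+1.4195 ≈ -0.0871
φ3=240.0° → target in arm frame (0.0791, -0.1586)
  A=0.0409, B=-0.3454, C=(l²−L²−A²−y'²−z²)/(2L)=0.0409
  √(A²+B²)=0.3478;  θ3 = -1.4529+1.4528 ≈ -0.0001

θ₁ = 0.9600, θ₂ = -0.0871, θ₃ = -0.0001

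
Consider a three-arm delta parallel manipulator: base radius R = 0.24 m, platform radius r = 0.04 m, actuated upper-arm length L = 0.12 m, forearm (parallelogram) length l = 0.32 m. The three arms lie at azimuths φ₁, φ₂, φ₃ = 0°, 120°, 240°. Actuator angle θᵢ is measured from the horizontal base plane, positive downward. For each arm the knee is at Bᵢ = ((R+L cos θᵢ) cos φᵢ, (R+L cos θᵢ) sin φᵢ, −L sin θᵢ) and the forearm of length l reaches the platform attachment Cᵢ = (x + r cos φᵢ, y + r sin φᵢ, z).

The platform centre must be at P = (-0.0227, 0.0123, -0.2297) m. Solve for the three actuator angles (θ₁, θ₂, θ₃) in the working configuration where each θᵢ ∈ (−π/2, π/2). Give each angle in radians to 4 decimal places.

arm 1 (φ=0.0°): x'=-0.0227, y'=0.0123
  A cos θ + B sin θ = C:  0.2227·cos θ + -0.2297·sin θ = -0.0605
  √(A²+B²)=0.3199;  θ1 = -0.8009+1.7609 ≈ 0.9600
φ2=120.0° → target in arm frame (0.0220, 0.0135)
  A=0.1780, B=-0.2297, C=(l²−L²−A²−y'²−z²)/(2L)=0.0141
  √(A²+B²)=0.2906;  θ2 = -0.9115+1.5224 ≈ 0.6109
φ3=240.0° → target in arm frame (0.0007, -0.0258)
  A cos θ + B sin θ = C:  0.1993·cos θ + -0.2297·sin θ = -0.0215
  √(A²+B²)=0.3041;  θ3 = -0.8561+1.6414 ≈ 0.7853

θ₁ = 0.9600, θ₂ = 0.6109, θ₃ = 0.7853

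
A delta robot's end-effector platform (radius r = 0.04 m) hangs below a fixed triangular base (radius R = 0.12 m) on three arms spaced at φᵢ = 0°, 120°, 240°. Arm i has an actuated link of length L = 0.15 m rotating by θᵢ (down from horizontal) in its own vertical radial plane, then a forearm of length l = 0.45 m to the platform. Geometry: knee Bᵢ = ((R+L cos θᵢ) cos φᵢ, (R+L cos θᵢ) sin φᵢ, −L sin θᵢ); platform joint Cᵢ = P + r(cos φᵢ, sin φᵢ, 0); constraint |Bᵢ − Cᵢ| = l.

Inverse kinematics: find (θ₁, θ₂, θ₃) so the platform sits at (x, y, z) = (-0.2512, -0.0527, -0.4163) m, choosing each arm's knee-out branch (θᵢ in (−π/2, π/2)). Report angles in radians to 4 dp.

θ₁ = 1.3966, θ₂ = 0.4365, θ₃ = 0.0875

arm 1 (φ=0.0°): x'=-0.2512, y'=-0.0527
  A cos θ + B sin θ = C:  0.3312·cos θ + -0.4163·sin θ = -0.3526
  θ1 = atan2(B,A) + arccos(C/0.5320) = 1.3966
φ2=120.0° → target in arm frame (0.0800, 0.2439)
  e−x'=0.0000;  (l²−L²−(e−x')²−y'²−z²)/2L = -0.1760
  √(A²+B²)=0.4163;  θ2 = -1.5707+2.0072 ≈ 0.4365
arm 3 (φ=240.0°): x'=0.1712, y'=-0.1912
  e−x'=-0.0912;  (l²−L²−(e−x')²−y'²−z²)/2L = -0.1273
  √(A²+B²)=0.4262;  θ3 = -1.7866+1.8741 ≈ 0.0875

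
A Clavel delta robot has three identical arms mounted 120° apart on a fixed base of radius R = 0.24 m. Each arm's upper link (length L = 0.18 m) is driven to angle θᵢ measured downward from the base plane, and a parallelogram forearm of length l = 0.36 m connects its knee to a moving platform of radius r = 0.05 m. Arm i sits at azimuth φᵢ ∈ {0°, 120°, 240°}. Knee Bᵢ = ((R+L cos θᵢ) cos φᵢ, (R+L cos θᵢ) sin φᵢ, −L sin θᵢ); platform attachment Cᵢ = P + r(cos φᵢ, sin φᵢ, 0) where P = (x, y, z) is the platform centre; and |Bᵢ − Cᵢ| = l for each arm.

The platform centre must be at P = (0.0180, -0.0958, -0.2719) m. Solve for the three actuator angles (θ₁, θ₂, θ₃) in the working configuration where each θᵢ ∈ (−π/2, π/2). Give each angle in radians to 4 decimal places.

rotate P by −φ1: (0.0180, -0.0958, -0.2719)
  A cos θ + B sin θ = C:  0.1720·cos θ + -0.2719·sin θ = -0.0430
  √(A²+B²)=0.3217;  θ1 = -1.0068+1.7049 ≈ 0.6982
rotate P by −φ2: (-0.0920, 0.0323, -0.2719)
  e−x'=0.2820;  (l²−L²−(e−x')²−y'²−z²)/2L = -0.1591
  θ2 = atan2(B,A) + arccos(C/0.3917) = 1.2218
arm 3 (φ=240.0°): x'=0.0740, y'=0.0635
  A=0.1160, B=-0.2719, C=(l²−L²−A²−y'²−z²)/(2L)=0.0160
  γ=atan2(-0.2719,0.1160)=-1.1674;  ψ=arccos(0.0543)=1.5165;  θ3=γ+ψ≈0.3491

θ₁ = 0.6982, θ₂ = 1.2218, θ₃ = 0.3491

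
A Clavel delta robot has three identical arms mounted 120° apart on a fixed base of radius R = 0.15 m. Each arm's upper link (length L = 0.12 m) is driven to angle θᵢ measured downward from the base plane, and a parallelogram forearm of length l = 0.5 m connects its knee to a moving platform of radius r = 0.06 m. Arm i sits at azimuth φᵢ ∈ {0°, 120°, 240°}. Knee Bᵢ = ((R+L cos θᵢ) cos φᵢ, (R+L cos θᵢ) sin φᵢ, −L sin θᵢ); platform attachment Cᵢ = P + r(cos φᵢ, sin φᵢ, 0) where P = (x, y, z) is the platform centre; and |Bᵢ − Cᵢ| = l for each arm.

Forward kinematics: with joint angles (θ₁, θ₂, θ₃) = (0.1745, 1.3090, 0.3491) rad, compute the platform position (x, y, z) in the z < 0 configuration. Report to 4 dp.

φ1=0.0°: virtual centre (0.2082, 0.0000, -0.0208), radius l
φ2=120.0°: virtual centre (-0.0605, 0.1048, -0.1159), radius l
φ3=240.0°: virtual centre (-0.1014, -0.1756, -0.0410), radius l
subtract pairs → two planes through P
linear system: -0.5374x+0.2097y = -0.0157−-0.1902z; -0.6191x+-0.3512y = -0.0010−-0.0404z
det = 0.3186;  x = 0.0179+-0.2362z,  y = -0.0288+0.3014z
sphere 1 gives Az²+Bz+C=0 with A=1.1466, B=0.1142, C=-0.2125;  B²−4AC=0.9879;  roots -0.4832, 0.3836;  negative root z = -0.4832
x = 0.1321, y = -0.1745

(0.1321, -0.1745, -0.4832)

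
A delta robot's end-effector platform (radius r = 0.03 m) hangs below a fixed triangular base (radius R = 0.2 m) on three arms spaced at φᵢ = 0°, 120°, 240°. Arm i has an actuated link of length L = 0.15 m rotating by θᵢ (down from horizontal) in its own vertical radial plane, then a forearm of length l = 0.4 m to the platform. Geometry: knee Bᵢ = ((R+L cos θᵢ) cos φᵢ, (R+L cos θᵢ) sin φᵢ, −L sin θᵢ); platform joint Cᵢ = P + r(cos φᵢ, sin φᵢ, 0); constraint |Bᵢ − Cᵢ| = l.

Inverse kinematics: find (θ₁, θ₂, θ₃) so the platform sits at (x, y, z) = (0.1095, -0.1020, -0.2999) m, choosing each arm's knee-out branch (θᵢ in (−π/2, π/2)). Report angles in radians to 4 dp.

φ1=0.0° → target in arm frame (0.1095, -0.1020)
  A cos θ + B sin θ = C:  0.0605·cos θ + -0.2999·sin θ = 0.1117
  √(A²+B²)=0.3059;  θ1 = -1.3717+1.1972 ≈ -0.1745
φ2=120.0° → target in arm frame (-0.1431, -0.0438)
  A=0.3131, B=-0.2999, C=(l²−L²−A²−y'²−z²)/(2L)=-0.1746
  √(A²+B²)=0.4335;  θ2 = -0.7639+1.9853 ≈ 1.2214
φ3=240.0° → target in arm frame (0.0336, 0.1458)
  e−x'=0.1364;  (l²−L²−(e−x')²−y'²−z²)/2L = 0.0256
  √(A²+B²)=0.3295;  θ3 = -1.1439+1.4930 ≈ 0.3491

θ₁ = -0.1745, θ₂ = 1.2214, θ₃ = 0.3491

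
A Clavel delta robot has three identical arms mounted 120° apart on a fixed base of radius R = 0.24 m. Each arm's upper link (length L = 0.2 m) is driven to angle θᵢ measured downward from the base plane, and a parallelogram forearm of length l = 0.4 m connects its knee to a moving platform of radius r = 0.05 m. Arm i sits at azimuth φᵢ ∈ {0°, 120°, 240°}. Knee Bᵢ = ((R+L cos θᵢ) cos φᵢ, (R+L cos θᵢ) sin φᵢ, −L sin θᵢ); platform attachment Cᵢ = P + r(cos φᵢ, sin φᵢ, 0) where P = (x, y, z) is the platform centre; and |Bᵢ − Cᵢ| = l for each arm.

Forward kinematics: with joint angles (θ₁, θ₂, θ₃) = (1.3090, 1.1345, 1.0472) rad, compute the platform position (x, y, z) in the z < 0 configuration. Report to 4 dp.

(-0.0397, -0.0133, -0.4771)

arm 1 at φ=0.0°: (R−r)+L cos θ1 = 0.2418;  O1 = (0.2418, 0.0000, -0.1932)
O2 = (0.2745·cos120.0°, 0.2745·sin120.0°, -0.1813) = (-0.1373, 0.2377, -0.1813)
φ3=240.0°: virtual centre (-0.1450, -0.2511, -0.1732), radius l
subtract pairs → two planes through P
plane₁₂: -0.7580x+0.4755y+0.0238z = 0.0124
Cramer: x(z) = -0.0200+0.0414z;  y(z) = -0.0057+0.0158z
into |P−O₁|² = l²: 1.0020z² + 0.3645z + -0.0541 = 0;  Δ = 0.3498;  z = -0.4771 or 0.1132 → z<0 root = -0.4771
x = -0.0397, y = -0.0133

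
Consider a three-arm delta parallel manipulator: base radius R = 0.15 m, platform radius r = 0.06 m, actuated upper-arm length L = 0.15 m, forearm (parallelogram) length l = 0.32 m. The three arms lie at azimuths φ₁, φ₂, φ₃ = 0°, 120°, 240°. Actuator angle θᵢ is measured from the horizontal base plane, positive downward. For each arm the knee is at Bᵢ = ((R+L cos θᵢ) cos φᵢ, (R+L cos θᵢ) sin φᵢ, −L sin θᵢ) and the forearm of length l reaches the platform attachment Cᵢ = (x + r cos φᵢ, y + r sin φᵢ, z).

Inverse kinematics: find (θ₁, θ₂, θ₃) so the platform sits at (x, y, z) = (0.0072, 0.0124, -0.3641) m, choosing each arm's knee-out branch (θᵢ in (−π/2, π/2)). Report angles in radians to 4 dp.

φ1=0.0° → target in arm frame (0.0072, 0.0124)
  A=0.0828, B=-0.3641, C=(l²−L²−A²−y'²−z²)/(2L)=-0.1989
  √(A²+B²)=0.3734;  θ1 = -1.3472+2.1326 ≈ 0.7855
φ2=120.0° → target in arm frame (0.0071, -0.0124)
  A=0.0829, B=-0.3641, C=(l²−L²−A²−y'²−z²)/(2L)=-0.1990
  √(A²+B²)=0.3734;  θ2 = -1.3470+2.1327 ≈ 0.7857
rotate P by −φ3: (-0.0143, 0.0000, -0.3641)
  e−x'=0.1043;  (l²−L²−(e−x')²−y'²−z²)/2L = -0.2119
  √(A²+B²)=0.3788;  θ3 = -1.2917+2.1644 ≈ 0.8727

θ₁ = 0.7855, θ₂ = 0.7857, θ₃ = 0.8727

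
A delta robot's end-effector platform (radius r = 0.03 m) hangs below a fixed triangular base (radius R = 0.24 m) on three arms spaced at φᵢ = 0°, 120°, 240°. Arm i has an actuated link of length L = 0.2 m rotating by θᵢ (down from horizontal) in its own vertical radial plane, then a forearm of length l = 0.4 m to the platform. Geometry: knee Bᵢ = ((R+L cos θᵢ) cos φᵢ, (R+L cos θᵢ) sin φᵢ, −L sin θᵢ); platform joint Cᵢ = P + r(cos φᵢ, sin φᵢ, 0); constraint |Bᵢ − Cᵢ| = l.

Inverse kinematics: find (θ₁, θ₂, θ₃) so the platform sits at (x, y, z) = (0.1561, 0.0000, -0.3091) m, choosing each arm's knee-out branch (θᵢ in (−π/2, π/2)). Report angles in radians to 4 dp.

θ₁ = 0.0001, θ₂ = 1.2218, θ₃ = 1.2218

arm 1 (φ=0.0°): x'=0.1561, y'=0.0000
  A=0.0539, B=-0.3091, C=(l²−L²−A²−y'²−z²)/(2L)=0.0539
  γ=atan2(-0.3091,0.0539)=-1.3982;  ψ=arccos(0.1717)=1.3982;  θ1=γ+ψ≈0.0001
rotate P by −φ2: (-0.0780, -0.1352, -0.3091)
  e−x'=0.2880;  (l²−L²−(e−x')²−y'²−z²)/2L = -0.1920
  θ2 = atan2(B,A) + arccos(C/0.4225) = 1.2218
arm 3 (φ=240.0°): x'=-0.0781, y'=0.1352
  e−x'=0.2881;  (l²−L²−(e−x')²−y'²−z²)/2L = -0.1920
  √(A²+B²)=0.4225;  θ3 = -0.8206+2.0425 ≈ 1.2218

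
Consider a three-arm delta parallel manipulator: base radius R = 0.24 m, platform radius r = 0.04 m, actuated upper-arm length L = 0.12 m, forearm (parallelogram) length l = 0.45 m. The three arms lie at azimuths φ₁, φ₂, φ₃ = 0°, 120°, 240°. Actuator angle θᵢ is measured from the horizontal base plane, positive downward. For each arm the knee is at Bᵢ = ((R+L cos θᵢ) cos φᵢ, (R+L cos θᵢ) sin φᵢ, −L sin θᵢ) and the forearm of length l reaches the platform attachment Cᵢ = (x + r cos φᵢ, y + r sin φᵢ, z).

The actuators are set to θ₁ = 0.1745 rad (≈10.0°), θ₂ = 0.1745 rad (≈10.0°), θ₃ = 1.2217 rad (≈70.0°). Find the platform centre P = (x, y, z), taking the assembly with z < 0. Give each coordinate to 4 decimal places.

(0.0623, 0.1080, -0.3749)

φ1=0.0°: virtual centre (0.3182, 0.0000, -0.0208), radius l
arm 2 at φ=120.0°: ρ2 = 0.3182;  O2 = (-0.1591, 0.2755, -0.0208)
arm 3 at φ=240.0°: ρ3 = 0.2410;  O3 = (-0.1205, -0.2088, -0.1128)
subtract pairs → two planes through P
plane₁₂: -0.9545x+0.5511y+0.0000z = 0.0000
Cramer: x(z) = 0.0193-0.1149z;  y(z) = 0.0334-0.1990z
sphere 1 gives Az²+Bz+C=0 with A=1.0528, B=0.0971, C=-0.1116;  B²−4AC=0.4794;  roots -0.3749, 0.2828;  negative root z = -0.3749
x = 0.0623, y = 0.1080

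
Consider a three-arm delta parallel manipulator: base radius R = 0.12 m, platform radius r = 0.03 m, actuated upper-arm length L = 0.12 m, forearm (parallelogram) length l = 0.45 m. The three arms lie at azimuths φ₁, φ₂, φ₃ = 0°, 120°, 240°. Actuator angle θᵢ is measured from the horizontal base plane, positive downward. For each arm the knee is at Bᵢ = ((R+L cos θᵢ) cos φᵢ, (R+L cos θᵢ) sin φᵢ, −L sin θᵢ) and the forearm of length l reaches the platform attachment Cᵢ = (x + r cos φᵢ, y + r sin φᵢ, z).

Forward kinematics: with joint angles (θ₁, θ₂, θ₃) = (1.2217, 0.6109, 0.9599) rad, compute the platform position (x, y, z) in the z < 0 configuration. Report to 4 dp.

S1 = (0.1310·cos0.0°, 0.1310·sin0.0°, -0.1128) = (0.1310, 0.0000, -0.1128)
φ2=120.0°: virtual centre (-0.0941, 0.1631, -0.0688), radius l
S3 = (0.1588·cos240.0°, 0.1588·sin240.0°, -0.0983) = (-0.0794, -0.1376, -0.0983)
eliminate P² terms by subtracting sphere 1 from 2 and 3
plane₁₂: -0.4504x+0.3261y+0.0879z = 0.0103
Cramer: x(z) = -0.0171+0.1287z;  y(z) = 0.0080-0.0917z
into |P−S₁|² = l²: 1.0250z² + 0.1859z + -0.1678 = 0;  Δ = 0.7224;  z = -0.5053 or 0.3239 → z<0 root = -0.5053
x = -0.0821, y = 0.0543

(-0.0821, 0.0543, -0.5053)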